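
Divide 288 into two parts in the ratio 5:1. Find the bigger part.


Total parts = 5 + 1 = 6
Value per part = 288 / 6 = 48
First share = 5 * 48 = 240
Second share = 1 * 48 = 48
Larger share = 240

240


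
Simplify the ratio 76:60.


Find GCD(76, 60)
GCD = 4
Divide both by 4: 76/4 = 19, 60/4 = 15
Simplified ratio = 19:15

19:15


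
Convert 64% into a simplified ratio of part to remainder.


Part = 64%, Remainder = 36%
Ratio = 64:36
GCD(64, 36) = 4
Simplify: 16:9 = 16:9

16:9


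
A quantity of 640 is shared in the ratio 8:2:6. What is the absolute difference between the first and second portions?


Total parts = 8 + 2 + 6 = 16
Value per part = 640 / 16 = 40
Shares: 8*40=320, 2*40=80, 6*40=240
First share = 320, second share = 80
Difference = |320 - 80| = 240

240


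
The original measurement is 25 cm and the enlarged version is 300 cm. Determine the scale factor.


Original length = 25 cm
Scaled length = 300 cm
Scale factor = 300 / 25
= 12

12


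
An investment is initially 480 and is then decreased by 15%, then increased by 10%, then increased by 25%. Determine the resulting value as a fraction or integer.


Start: 480
Step 1: decrease by 15% => multiply by 85/100
  480 * 85/100 = 408
Step 2: increase by 10% => multiply by 110/100
  408 * 110/100 = 2244/5
Step 3: increase by 25% => multiply by 125/100
  2244/5 * 125/100 = 561
Final value = 561

561


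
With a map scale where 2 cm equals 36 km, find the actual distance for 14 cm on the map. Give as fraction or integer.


Map scale: 2 cm = 36 km
Measured distance on map = 14 cm
Set up proportion: 14 * 36 / 2
= 504 / 2
= 252 km

252


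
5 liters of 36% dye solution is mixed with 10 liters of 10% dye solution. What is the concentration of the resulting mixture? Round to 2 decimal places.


Solute in mixture 1 = 36% of 5 L = 5*36/100 = 9/5 L
Solute in mixture 2 = 10% of 10 L = 10*10/100 = 1 L
Total solute = 9/5 + 1 = 14/5 L
Total volume = 5 + 10 = 15 L
Final concentration = 14/5/15 * 100 = 18.67%

18.67


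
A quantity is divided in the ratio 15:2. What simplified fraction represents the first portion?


Total parts = 15 + 2 = 17
First part fraction = 15/17
Simplify: 15/17 = 15/17

15/17


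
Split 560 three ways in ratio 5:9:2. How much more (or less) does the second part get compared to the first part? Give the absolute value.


Total parts = 5 + 9 + 2 = 16
Value per part = 560 / 16 = 35
Shares: 5*35=175, 9*35=315, 2*35=70
Second share = 315, first share = 175
Difference = |315 - 175| = 140

140


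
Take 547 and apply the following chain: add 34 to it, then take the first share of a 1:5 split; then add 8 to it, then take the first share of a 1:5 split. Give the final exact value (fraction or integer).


Start with 547.
Step 1: Add 34: 547+34=581; split 1:5 first = 581*1/6 = 581/6
Step 2: Add 8: 581/6+8=629/6; split 1:5 first = 629/6*1/6 = 629/36
Final result = 629/36

629/36


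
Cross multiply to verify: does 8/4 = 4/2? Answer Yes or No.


Cross multiply to check 8/4 = 4/2
Left cross product: 8 * 2 = 16
Right cross product: 4 * 4 = 16
16 = 16
Equal, so proportions match => Yes

Yes


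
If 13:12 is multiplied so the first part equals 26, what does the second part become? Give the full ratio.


Original ratio: 13:12
First term target: 26
Scale factor = 26 / 13 = 2
Multiply second term: 12 * 2 = 24
Equivalent ratio = 26:24

26:24


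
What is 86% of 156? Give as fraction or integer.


Compute 86% of 156
Convert percentage: 86% = 86/100
Multiply: 156 * 86/100
= 13416/100
= 3354/25

3354/25


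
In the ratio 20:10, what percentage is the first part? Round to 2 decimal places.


Total parts = 20 + 10 = 30
First part fraction = 20/30
Percentage = (20/30) * 100
= 0.666667 * 100
= 66.67%

66.67


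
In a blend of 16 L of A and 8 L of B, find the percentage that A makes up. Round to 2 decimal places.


Volume of A = 16 L
Volume of B = 8 L
Total volume = 16 + 8 = 24 L
Percentage of A = (16/24) * 100
= 66.67%

66.67


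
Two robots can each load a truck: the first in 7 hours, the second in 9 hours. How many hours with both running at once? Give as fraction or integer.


Rate of A = 1/7 job per hour
Rate of B = 1/9 job per hour
Combined rate = 1/7 + 1/9
Find common denominator: (9 + 7)/(7*9) = 16/63
Combined rate = 16/63 job per hour
Time together = 1 / (16/63) = 63/16 hours

63/16


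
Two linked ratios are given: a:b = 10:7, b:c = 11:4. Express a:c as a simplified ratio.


Given a:b = 10:7 and b:c = 11:4
Make b consistent. Multiply first ratio by 11: a:b = 110:77
Multiply second ratio by 7: b:c = 77:28
Now b = 77 in both, so a:b:c = 110:77:28
Therefore a:c = 110:28
Simplify by GCD: a:c = 55:14

55:14


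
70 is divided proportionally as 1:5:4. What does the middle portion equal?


Ratio = 1:5:4
Total parts = 1 + 5 + 4 = 10
Value per part = 70 / 10 = 7
First share = 1 * 7 = 7
Middle share = 5 * 7 = 35
Third share = 4 * 7 = 28

35


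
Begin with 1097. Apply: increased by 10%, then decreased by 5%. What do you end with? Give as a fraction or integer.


Start: 1097
Step 1: increase by 10% => multiply by 110/100
  1097 * 110/100 = 12067/10
Step 2: decrease by 5% => multiply by 95/100
  12067/10 * 95/100 = 229273/200
Final value = 229273/200

229273/200


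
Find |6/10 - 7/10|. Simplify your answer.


Simplify: 6/10 = 3/5 and 7/10 = 7/10
Find common denominator: LCD = 10
Convert: 6/10 and 7/10
Difference = |6 - 7|/10 = 1/10
Simplified = 1/10

1/10


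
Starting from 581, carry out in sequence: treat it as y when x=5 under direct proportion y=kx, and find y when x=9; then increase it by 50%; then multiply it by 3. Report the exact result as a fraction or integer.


Start with 581.
Step 1: Direct prop: k = (581)/5; new y = k*9 = 581*9/5 = 5229/5
Step 2: Increase by 50%: 5229/5 * 150/100 = 15687/10
Step 3: Multiply by 3: 15687/10 * 3 = 47061/10
Final result = 47061/10

47061/10


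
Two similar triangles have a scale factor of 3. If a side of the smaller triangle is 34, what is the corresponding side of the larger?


Similar triangles have proportional sides
Scale factor = 3
Smaller side = 34
Corresponding larger side = 34 * 3
= 102

102


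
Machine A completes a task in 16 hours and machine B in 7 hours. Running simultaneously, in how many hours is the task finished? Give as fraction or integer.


Rate of A = 1/16 job per hour
Rate of B = 1/7 job per hour
Combined rate = 1/16 + 1/7
Find common denominator: (7 + 16)/(16*7) = 23/112
Combined rate = 23/112 job per hour
Time together = 1 / (23/112) = 112/23 hours

112/23


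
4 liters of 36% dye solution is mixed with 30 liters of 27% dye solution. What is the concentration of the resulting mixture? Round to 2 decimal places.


Solute in mixture 1 = 36% of 4 L = 4*36/100 = 36/25 L
Solute in mixture 2 = 27% of 30 L = 30*27/100 = 81/10 L
Total solute = 36/25 + 81/10 = 477/50 L
Total volume = 4 + 30 = 34 L
Final concentration = 477/50/34 * 100 = 28.06%

28.06


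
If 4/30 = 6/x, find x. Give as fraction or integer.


Setting up: 4/30 = 6/x
Cross multiply: 4 * x = 30 * 6
4x = 180
x = 180/4
x = 45

45


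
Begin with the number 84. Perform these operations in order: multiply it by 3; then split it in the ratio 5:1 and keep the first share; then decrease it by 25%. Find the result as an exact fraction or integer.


Start with 84.
Step 1: Multiply by 3: 84 * 3 = 252
Step 2: Split 5:1, first share = 252 * 5/6 = 210
Step 3: Decrease by 25%: 210 * 75/100 = 315/2
Final result = 315/2

315/2


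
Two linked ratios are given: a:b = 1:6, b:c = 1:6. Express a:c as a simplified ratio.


Given a:b = 1:6 and b:c = 1:6
Make b consistent. Multiply first ratio by 1: a:b = 1:6
Multiply second ratio by 6: b:c = 6:36
Now b = 6 in both, so a:b:c = 1:6:36
Therefore a:c = 1:36
Simplify by GCD: a:c = 1:36

1:36


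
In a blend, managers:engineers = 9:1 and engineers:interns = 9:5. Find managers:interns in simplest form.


Given a:b = 9:1 and b:c = 9:5
Make b consistent. Multiply first ratio by 9: a:b = 81:9
Multiply second ratio by 1: b:c = 9:5
Now b = 9 in both, so a:b:c = 81:9:5
Therefore a:c = 81:5
Simplify by GCD: a:c = 81:5

81:5


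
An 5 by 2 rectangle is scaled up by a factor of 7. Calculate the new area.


Original dimensions: 5 x 2
Enlargement factor = 7
New width = 5 * 7 = 35
New height = 2 * 7 = 14
New area = 35 * 14 = 490

490


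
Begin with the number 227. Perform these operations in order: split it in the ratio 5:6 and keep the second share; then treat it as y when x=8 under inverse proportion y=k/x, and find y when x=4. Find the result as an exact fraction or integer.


Start with 227.
Step 1: Split 5:6, second share = 227 * 6/11 = 1362/11
Step 2: Inverse prop: k = (1362/11)*8; new y = k/4 = 1362/11*8/4 = 2724/11
Final result = 2724/11

2724/11


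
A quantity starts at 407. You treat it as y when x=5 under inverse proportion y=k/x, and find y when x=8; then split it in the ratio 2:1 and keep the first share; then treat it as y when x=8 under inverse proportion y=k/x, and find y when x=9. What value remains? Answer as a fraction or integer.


Start with 407.
Step 1: Inverse prop: k = (407)*5; new y = k/8 = 407*5/8 = 2035/8
Step 2: Split 2:1, first share = 2035/8 * 2/3 = 2035/12
Step 3: Inverse prop: k = (2035/12)*8; new y = k/9 = 2035/12*8/9 = 4070/27
Final result = 4070/27

4070/27


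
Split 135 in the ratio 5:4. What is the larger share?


Total parts = 5 + 4 = 9
Value per part = 135 / 9 = 15
First share = 5 * 15 = 75
Second share = 4 * 15 = 60
Larger share = 75

75


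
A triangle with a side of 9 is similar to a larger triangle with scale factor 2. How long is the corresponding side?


Similar triangles have proportional sides
Scale factor = 2
Smaller side = 9
Corresponding larger side = 9 * 2
= 18

18


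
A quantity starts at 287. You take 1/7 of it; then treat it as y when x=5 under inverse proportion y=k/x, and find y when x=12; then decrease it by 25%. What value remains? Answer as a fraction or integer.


Start with 287.
Step 1: Take 1/7: 287 * 1/7 = 41
Step 2: Inverse prop: k = (41)*5; new y = k/12 = 41*5/12 = 205/12
Step 3: Decrease by 25%: 205/12 * 75/100 = 205/16
Final result = 205/16

205/16


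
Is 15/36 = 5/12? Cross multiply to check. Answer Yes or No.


Cross multiply to check 15/36 = 5/12
Left cross product: 15 * 12 = 180
Right cross product: 36 * 5 = 180
180 = 180
Equal, so proportions match => Yes

Yes


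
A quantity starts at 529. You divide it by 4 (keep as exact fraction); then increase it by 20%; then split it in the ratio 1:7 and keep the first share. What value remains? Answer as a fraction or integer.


Start with 529.
Step 1: Divide by 4: 529 / 4 = 529/4
Step 2: Increase by 20%: 529/4 * 120/100 = 1587/10
Step 3: Split 1:7, first share = 1587/10 * 1/8 = 1587/80
Final result = 1587/80

1587/80


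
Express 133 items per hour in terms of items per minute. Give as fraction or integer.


Converting from per hour to per minute
Rate = 133 items per hour
Divide by 60: 133/60
= 133/60 items per minute

133/60


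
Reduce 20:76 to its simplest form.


Find GCD(20, 76)
GCD = 4
Divide both by 4: 20/4 = 5, 76/4 = 19
Simplified ratio = 5:19

5:19


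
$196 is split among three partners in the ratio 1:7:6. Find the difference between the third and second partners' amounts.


Total parts = 1 + 7 + 6 = 14
Value per part = 196 / 14 = 14
Shares: 1*14=14, 7*14=98, 6*14=84
Third share = 84, second share = 98
Difference = |84 - 98| = 14

14


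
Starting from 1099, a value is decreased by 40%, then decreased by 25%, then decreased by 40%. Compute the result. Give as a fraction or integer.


Start: 1099
Step 1: decrease by 40% => multiply by 60/100
  1099 * 60/100 = 3297/5
Step 2: decrease by 25% => multiply by 75/100
  3297/5 * 75/100 = 9891/20
Step 3: decrease by 40% => multiply by 60/100
  9891/20 * 60/100 = 29673/100
Final value = 29673/100

29673/100


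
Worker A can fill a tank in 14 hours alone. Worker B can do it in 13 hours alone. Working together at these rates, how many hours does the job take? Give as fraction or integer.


Rate of A = 1/14 job per hour
Rate of B = 1/13 job per hour
Combined rate = 1/14 + 1/13
Find common denominator: (13 + 14)/(14*13) = 27/182
Combined rate = 27/182 job per hour
Time together = 1 / (27/182) = 182/27 hours

182/27


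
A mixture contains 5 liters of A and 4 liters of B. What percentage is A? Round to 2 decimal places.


Volume of A = 5 L
Volume of B = 4 L
Total volume = 5 + 4 = 9 L
Percentage of A = (5/9) * 100
= 55.56%

55.56


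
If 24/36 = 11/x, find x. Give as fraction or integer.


Setting up: 24/36 = 11/x
Cross multiply: 24 * x = 36 * 11
24x = 396
x = 396/24
x = 33/2

33/2


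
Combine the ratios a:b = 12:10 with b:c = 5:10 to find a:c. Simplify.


Given a:b = 12:10 and b:c = 5:10
Make b consistent. Multiply first ratio by 5: a:b = 60:50
Multiply second ratio by 10: b:c = 50:100
Now b = 50 in both, so a:b:c = 60:50:100
Therefore a:c = 60:100
Simplify by GCD: a:c = 3:5

3:5


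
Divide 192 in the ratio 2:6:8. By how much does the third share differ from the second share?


Total parts = 2 + 6 + 8 = 16
Value per part = 192 / 16 = 12
Shares: 2*12=24, 6*12=72, 8*12=96
Third share = 96, second share = 72
Difference = |96 - 72| = 24

24


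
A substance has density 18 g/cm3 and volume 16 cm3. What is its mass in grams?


Using mass = density * volume
Density = 18 g/cm3
Volume = 16 cm3
Mass = 18 * 16
= 288 g

288


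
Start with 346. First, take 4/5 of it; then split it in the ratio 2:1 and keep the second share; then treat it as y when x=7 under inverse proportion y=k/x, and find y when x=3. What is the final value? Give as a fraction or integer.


Start with 346.
Step 1: Take 4/5: 346 * 4/5 = 1384/5
Step 2: Split 2:1, second share = 1384/5 * 1/3 = 1384/15
Step 3: Inverse prop: k = (1384/15)*7; new y = k/3 = 1384/15*7/3 = 9688/45
Final result = 9688/45

9688/45


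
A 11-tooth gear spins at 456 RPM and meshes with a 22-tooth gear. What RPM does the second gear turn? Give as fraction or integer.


Gear ratio: teeth_A * RPM_A = teeth_B * RPM_B
11 * 456 = 22 * RPM_B
5016 = 22 * RPM_B
RPM_B = 5016 / 22
RPM_B = 228

228


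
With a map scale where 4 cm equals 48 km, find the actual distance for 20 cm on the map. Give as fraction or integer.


Map scale: 4 cm = 48 km
Measured distance on map = 20 cm
Set up proportion: 20 * 48 / 4
= 960 / 4
= 240 km

240


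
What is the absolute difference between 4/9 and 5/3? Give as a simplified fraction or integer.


Simplify: 4/9 = 4/9 and 5/3 = 5/3
Find common denominator: LCD = 9
Convert: 4/9 and 15/9
Difference = |4 - 15|/9 = 11/9
Simplified = 11/9

11/9


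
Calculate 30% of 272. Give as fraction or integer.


Compute 30% of 272
Convert percentage: 30% = 30/100
Multiply: 272 * 30/100
= 8160/100
= 408/5

408/5


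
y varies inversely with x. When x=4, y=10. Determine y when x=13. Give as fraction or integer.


Inverse proportion: y = k/x
Find k: k = 4 * 10 = 40
Compute y at x=13: y = 40/13
y = 40/13

40/13


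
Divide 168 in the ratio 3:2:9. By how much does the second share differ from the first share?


Total parts = 3 + 2 + 9 = 14
Value per part = 168 / 14 = 12
Shares: 3*12=36, 2*12=24, 9*12=108
Second share = 24, first share = 36
Difference = |24 - 36| = 12

12


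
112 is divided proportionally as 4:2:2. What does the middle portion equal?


Ratio = 4:2:2
Total parts = 4 + 2 + 2 = 8
Value per part = 112 / 8 = 14
First share = 4 * 14 = 56
Middle share = 2 * 14 = 28
Third share = 2 * 14 = 28

28


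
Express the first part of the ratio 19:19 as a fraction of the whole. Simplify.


Total parts = 19 + 19 = 38
First part fraction = 19/38
Simplify: 19/38 = 1/2

1/2


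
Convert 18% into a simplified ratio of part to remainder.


Part = 18%, Remainder = 82%
Ratio = 18:82
GCD(18, 82) = 2
Simplify: 9:41 = 9:41

9:41


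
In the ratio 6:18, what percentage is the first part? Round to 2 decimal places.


Total parts = 6 + 18 = 24
First part fraction = 6/24
Percentage = (6/24) * 100
= 0.25 * 100
= 25.00%

25.00


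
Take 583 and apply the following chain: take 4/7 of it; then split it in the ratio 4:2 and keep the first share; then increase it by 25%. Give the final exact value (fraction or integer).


Start with 583.
Step 1: Take 4/7: 583 * 4/7 = 2332/7
Step 2: Split 4:2, first share = 2332/7 * 4/6 = 4664/21
Step 3: Increase by 25%: 4664/21 * 125/100 = 5830/21
Final result = 5830/21

5830/21


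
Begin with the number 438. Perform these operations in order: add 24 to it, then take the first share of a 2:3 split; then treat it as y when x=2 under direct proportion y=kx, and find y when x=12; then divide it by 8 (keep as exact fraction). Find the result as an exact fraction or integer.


Start with 438.
Step 1: Add 24: 438+24=462; split 2:3 first = 462*2/5 = 924/5
Step 2: Direct prop: k = (924/5)/2; new y = k*12 = 924/5*12/2 = 5544/5
Step 3: Divide by 8: 5544/5 / 8 = 693/5
Final result = 693/5

693/5


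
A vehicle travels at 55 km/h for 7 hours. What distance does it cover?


Using distance = speed * time
Speed = 55 km/h
Time = 7 hours
Distance = 55 * 7
= 385 km

385


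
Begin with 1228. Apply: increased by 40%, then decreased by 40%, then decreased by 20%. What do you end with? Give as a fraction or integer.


Start: 1228
Step 1: increase by 40% => multiply by 140/100
  1228 * 140/100 = 8596/5
Step 2: decrease by 40% => multiply by 60/100
  8596/5 * 60/100 = 25788/25
Step 3: decrease by 20% => multiply by 80/100
  25788/25 * 80/100 = 103152/125
Final value = 103152/125

103152/125


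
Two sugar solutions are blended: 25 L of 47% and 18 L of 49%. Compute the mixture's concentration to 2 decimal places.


Solute in mixture 1 = 47% of 25 L = 25*47/100 = 47/4 L
Solute in mixture 2 = 49% of 18 L = 18*49/100 = 441/50 L
Total solute = 47/4 + 441/50 = 2057/100 L
Total volume = 25 + 18 = 43 L
Final concentration = 2057/100/43 * 100 = 47.84%

47.84


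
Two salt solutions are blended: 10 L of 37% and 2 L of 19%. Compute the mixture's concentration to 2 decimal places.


Solute in mixture 1 = 37% of 10 L = 10*37/100 = 37/10 L
Solute in mixture 2 = 19% of 2 L = 2*19/100 = 19/50 L
Total solute = 37/10 + 19/50 = 102/25 L
Total volume = 10 + 2 = 12 L
Final concentration = 102/25/12 * 100 = 34.00%

34.00


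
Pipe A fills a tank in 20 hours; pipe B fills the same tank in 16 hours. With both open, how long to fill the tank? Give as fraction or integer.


Rate of A = 1/20 job per hour
Rate of B = 1/16 job per hour
Combined rate = 1/20 + 1/16
Find common denominator: (16 + 20)/(20*16) = 36/320
Combined rate = 9/80 job per hour
Time together = 1 / (9/80) = 80/9 hours

80/9


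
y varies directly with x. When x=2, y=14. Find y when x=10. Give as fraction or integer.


Direct proportion: y = kx
Find k: k = 14/2 = 7
Compute y at x=10: y = 7 * 10
y = 70

70


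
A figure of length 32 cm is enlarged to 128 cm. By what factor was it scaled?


Original length = 32 cm
Scaled length = 128 cm
Scale factor = 128 / 32
= 4

4


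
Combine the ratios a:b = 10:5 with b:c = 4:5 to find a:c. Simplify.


Given a:b = 10:5 and b:c = 4:5
Make b consistent. Multiply first ratio by 4: a:b = 40:20
Multiply second ratio by 5: b:c = 20:25
Now b = 20 in both, so a:b:c = 40:20:25
Therefore a:c = 40:25
Simplify by GCD: a:c = 8:5

8:5


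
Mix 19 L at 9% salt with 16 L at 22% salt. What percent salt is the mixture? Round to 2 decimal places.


Solute in mixture 1 = 9% of 19 L = 19*9/100 = 171/100 L
Solute in mixture 2 = 22% of 16 L = 16*22/100 = 88/25 L
Total solute = 171/100 + 88/25 = 523/100 L
Total volume = 19 + 16 = 35 L
Final concentration = 523/100/35 * 100 = 14.94%

14.94


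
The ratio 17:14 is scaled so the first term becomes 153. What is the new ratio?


Original ratio: 17:14
First term target: 153
Scale factor = 153 / 17 = 9
Multiply second term: 14 * 9 = 126
Equivalent ratio = 153:126

153:126


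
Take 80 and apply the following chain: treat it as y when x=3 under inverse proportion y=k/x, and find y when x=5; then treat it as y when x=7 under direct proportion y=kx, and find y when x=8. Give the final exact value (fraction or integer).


Start with 80.
Step 1: Inverse prop: k = (80)*3; new y = k/5 = 80*3/5 = 48
Step 2: Direct prop: k = (48)/7; new y = k*8 = 48*8/7 = 384/7
Final result = 384/7

384/7


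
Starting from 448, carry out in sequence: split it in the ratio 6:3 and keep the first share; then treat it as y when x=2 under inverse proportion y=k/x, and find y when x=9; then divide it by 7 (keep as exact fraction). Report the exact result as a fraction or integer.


Start with 448.
Step 1: Split 6:3, first share = 448 * 6/9 = 896/3
Step 2: Inverse prop: k = (896/3)*2; new y = k/9 = 896/3*2/9 = 1792/27
Step 3: Divide by 7: 1792/27 / 7 = 256/27
Final result = 256/27

256/27


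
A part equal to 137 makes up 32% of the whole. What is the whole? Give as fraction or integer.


Given: 137 is 32% of the whole
Set up: 137 = 32/100 * whole
whole = 137 * 100 / 32
whole = 13700 / 32
whole = 3425/8

3425/8


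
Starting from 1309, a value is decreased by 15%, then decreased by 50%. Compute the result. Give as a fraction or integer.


Start: 1309
Step 1: decrease by 15% => multiply by 85/100
  1309 * 85/100 = 22253/20
Step 2: decrease by 50% => multiply by 50/100
  22253/20 * 50/100 = 22253/40
Final value = 22253/40

22253/40


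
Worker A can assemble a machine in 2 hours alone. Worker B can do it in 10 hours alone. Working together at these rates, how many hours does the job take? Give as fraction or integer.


Rate of A = 1/2 job per hour
Rate of B = 1/10 job per hour
Combined rate = 1/2 + 1/10
Find common denominator: (10 + 2)/(2*10) = 12/20
Combined rate = 3/5 job per hour
Time together = 1 / (3/5) = 5/3 hours

5/3


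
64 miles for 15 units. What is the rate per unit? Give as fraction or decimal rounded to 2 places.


Total miles = 64
Number of units = 15
Unit rate = 64 / 15
= 4.27 miles per unit

4.27


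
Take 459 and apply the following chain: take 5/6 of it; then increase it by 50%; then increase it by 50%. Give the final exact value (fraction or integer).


Start with 459.
Step 1: Take 5/6: 459 * 5/6 = 765/2
Step 2: Increase by 50%: 765/2 * 150/100 = 2295/4
Step 3: Increase by 50%: 2295/4 * 150/100 = 6885/8
Final result = 6885/8

6885/8


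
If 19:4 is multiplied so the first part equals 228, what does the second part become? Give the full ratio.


Original ratio: 19:4
First term target: 228
Scale factor = 228 / 19 = 12
Multiply second term: 4 * 12 = 48
Equivalent ratio = 228:48

228:48


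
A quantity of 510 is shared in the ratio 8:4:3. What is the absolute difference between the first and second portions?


Total parts = 8 + 4 + 3 = 15
Value per part = 510 / 15 = 34
Shares: 8*34=272, 4*34=136, 3*34=102
First share = 272, second share = 136
Difference = |272 - 136| = 136

136


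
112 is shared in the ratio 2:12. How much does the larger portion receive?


Total parts = 2 + 12 = 14
Value per part = 112 / 14 = 8
First share = 2 * 8 = 16
Second share = 12 * 8 = 96
Larger share = 96

96


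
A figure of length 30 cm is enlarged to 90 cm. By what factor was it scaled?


Original length = 30 cm
Scaled length = 90 cm
Scale factor = 90 / 30
= 3

3


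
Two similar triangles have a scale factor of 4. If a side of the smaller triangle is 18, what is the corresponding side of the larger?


Similar triangles have proportional sides
Scale factor = 4
Smaller side = 18
Corresponding larger side = 18 * 4
= 72

72


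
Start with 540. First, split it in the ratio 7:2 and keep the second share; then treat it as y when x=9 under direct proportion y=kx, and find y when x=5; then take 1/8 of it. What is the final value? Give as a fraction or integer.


Start with 540.
Step 1: Split 7:2, second share = 540 * 2/9 = 120
Step 2: Direct prop: k = (120)/9; new y = k*5 = 120*5/9 = 200/3
Step 3: Take 1/8: 200/3 * 1/8 = 25/3
Final result = 25/3

25/3


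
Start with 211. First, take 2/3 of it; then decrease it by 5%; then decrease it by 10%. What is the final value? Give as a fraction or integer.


Start with 211.
Step 1: Take 2/3: 211 * 2/3 = 422/3
Step 2: Decrease by 5%: 422/3 * 95/100 = 4009/30
Step 3: Decrease by 10%: 4009/30 * 90/100 = 12027/100
Final result = 12027/100

12027/100


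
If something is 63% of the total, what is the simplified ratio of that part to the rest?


Part = 63%, Remainder = 37%
Ratio = 63:37
GCD(63, 37) = 1
Simplify: 63:37 = 63:37

63:37


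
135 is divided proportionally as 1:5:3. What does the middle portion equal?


Ratio = 1:5:3
Total parts = 1 + 5 + 3 = 9
Value per part = 135 / 9 = 15
First share = 1 * 15 = 15
Middle share = 5 * 15 = 75
Third share = 3 * 15 = 45

75


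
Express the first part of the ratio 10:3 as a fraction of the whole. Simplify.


Total parts = 10 + 3 = 13
First part fraction = 10/13
Simplify: 10/13 = 10/13

10/13


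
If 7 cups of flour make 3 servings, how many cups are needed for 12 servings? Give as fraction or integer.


Original: 7 cups for 3 servings
Target servings = 12
Scaling factor = 12/3
New amount = 7 * 12/3
= 84/3
= 28 cups

28


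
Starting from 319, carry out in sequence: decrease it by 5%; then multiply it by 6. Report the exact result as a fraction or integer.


Start with 319.
Step 1: Decrease by 5%: 319 * 95/100 = 6061/20
Step 2: Multiply by 6: 6061/20 * 6 = 18183/10
Final result = 18183/10

18183/10


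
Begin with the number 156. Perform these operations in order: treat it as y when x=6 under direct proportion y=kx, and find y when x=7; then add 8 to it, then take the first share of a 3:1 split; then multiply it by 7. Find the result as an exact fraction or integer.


Start with 156.
Step 1: Direct prop: k = (156)/6; new y = k*7 = 156*7/6 = 182
Step 2: Add 8: 182+8=190; split 3:1 first = 190*3/4 = 285/2
Step 3: Multiply by 7: 285/2 * 7 = 1995/2
Final result = 1995/2

1995/2


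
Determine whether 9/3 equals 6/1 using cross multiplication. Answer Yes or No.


Cross multiply to check 9/3 = 6/1
Left cross product: 9 * 1 = 9
Right cross product: 3 * 6 = 18
9 != 18
Not equal, so proportions differ => No

No


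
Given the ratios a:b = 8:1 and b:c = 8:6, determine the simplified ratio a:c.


Given a:b = 8:1 and b:c = 8:6
Make b consistent. Multiply first ratio by 8: a:b = 64:8
Multiply second ratio by 1: b:c = 8:6
Now b = 8 in both, so a:b:c = 64:8:6
Therefore a:c = 64:6
Simplify by GCD: a:c = 32:3

32:3


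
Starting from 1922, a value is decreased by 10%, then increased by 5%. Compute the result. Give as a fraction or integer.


Start: 1922
Step 1: decrease by 10% => multiply by 90/100
  1922 * 90/100 = 8649/5
Step 2: increase by 5% => multiply by 105/100
  8649/5 * 105/100 = 181629/100
Final value = 181629/100

181629/100


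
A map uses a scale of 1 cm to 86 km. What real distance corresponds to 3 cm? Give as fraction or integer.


Map scale: 1 cm = 86 km
Measured distance on map = 3 cm
Set up proportion: 3 * 86 / 1
= 258 / 1
= 258 km

258


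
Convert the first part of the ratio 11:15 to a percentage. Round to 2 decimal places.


Total parts = 11 + 15 = 26
First part fraction = 11/26
Percentage = (11/26) * 100
= 0.423077 * 100
= 42.31%

42.31


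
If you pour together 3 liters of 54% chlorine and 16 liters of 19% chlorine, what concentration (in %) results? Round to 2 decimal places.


Solute in mixture 1 = 54% of 3 L = 3*54/100 = 81/50 L
Solute in mixture 2 = 19% of 16 L = 16*19/100 = 76/25 L
Total solute = 81/50 + 76/25 = 233/50 L
Total volume = 3 + 16 = 19 L
Final concentration = 233/50/19 * 100 = 24.53%

24.53


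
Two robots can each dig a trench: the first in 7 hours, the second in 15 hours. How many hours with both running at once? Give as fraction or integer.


Rate of A = 1/7 job per hour
Rate of B = 1/15 job per hour
Combined rate = 1/7 + 1/15
Find common denominator: (15 + 7)/(7*15) = 22/105
Combined rate = 22/105 job per hour
Time together = 1 / (22/105) = 105/22 hours

105/22


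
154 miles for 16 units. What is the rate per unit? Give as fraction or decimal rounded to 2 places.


Total miles = 154
Number of units = 16
Unit rate = 154 / 16
= 9.63 miles per unit

9.63


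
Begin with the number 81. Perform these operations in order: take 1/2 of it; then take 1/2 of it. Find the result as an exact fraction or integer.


Start with 81.
Step 1: Take 1/2: 81 * 1/2 = 81/2
Step 2: Take 1/2: 81/2 * 1/2 = 81/4
Final result = 81/4

81/4


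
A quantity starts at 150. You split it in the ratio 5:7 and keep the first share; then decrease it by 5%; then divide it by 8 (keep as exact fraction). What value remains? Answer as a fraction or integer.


Start with 150.
Step 1: Split 5:7, first share = 150 * 5/12 = 125/2
Step 2: Decrease by 5%: 125/2 * 95/100 = 475/8
Step 3: Divide by 8: 475/8 / 8 = 475/64
Final result = 475/64

475/64


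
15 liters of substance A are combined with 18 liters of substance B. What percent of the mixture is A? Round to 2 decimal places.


Volume of A = 15 L
Volume of B = 18 L
Total volume = 15 + 18 = 33 L
Percentage of A = (15/33) * 100
= 45.45%

45.45


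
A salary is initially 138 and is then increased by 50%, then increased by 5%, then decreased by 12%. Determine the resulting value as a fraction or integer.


Start: 138
Step 1: increase by 50% => multiply by 150/100
  138 * 150/100 = 207
Step 2: increase by 5% => multiply by 105/100
  207 * 105/100 = 4347/20
Step 3: decrease by 12% => multiply by 88/100
  4347/20 * 88/100 = 47817/250
Final value = 47817/250

47817/250


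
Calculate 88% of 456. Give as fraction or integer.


Compute 88% of 456
Convert percentage: 88% = 88/100
Multiply: 456 * 88/100
= 40128/100
= 10032/25

10032/25


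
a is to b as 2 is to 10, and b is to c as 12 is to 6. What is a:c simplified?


Given a:b = 2:10 and b:c = 12:6
Make b consistent. Multiply first ratio by 12: a:b = 24:120
Multiply second ratio by 10: b:c = 120:60
Now b = 120 in both, so a:b:c = 24:120:60
Therefore a:c = 24:60
Simplify by GCD: a:c = 2:5

2:5


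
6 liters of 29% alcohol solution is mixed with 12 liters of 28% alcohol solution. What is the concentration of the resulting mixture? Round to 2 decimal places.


Solute in mixture 1 = 29% of 6 L = 6*29/100 = 87/50 L
Solute in mixture 2 = 28% of 12 L = 12*28/100 = 84/25 L
Total solute = 87/50 + 84/25 = 51/10 L
Total volume = 6 + 12 = 18 L
Final concentration = 51/10/18 * 100 = 28.33%

28.33


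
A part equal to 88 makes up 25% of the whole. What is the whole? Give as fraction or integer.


Given: 88 is 25% of the whole
Set up: 88 = 25/100 * whole
whole = 88 * 100 / 25
whole = 8800 / 25
whole = 352

352


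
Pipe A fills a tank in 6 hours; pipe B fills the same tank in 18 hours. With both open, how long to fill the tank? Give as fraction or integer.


Rate of A = 1/6 job per hour
Rate of B = 1/18 job per hour
Combined rate = 1/6 + 1/18
Find common denominator: (18 + 6)/(6*18) = 24/108
Combined rate = 2/9 job per hour
Time together = 1 / (2/9) = 9/2 hours

9/2


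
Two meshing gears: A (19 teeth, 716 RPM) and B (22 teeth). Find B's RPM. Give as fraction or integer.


Gear ratio: teeth_A * RPM_A = teeth_B * RPM_B
19 * 716 = 22 * RPM_B
13604 = 22 * RPM_B
RPM_B = 13604 / 22
RPM_B = 6802/11

6802/11


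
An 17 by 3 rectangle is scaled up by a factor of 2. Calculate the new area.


Original dimensions: 17 x 3
Enlargement factor = 2
New width = 17 * 2 = 34
New height = 3 * 2 = 6
New area = 34 * 6 = 204

204


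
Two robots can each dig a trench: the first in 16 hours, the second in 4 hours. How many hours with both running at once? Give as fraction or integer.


Rate of A = 1/16 job per hour
Rate of B = 1/4 job per hour
Combined rate = 1/16 + 1/4
Find common denominator: (4 + 16)/(16*4) = 20/64
Combined rate = 5/16 job per hour
Time together = 1 / (5/16) = 16/5 hours

16/5


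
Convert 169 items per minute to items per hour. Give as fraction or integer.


Converting from per minute to per hour
Rate = 169 items per minute
Multiply by 60: 169 * 60
= 10140 items per hour

10140


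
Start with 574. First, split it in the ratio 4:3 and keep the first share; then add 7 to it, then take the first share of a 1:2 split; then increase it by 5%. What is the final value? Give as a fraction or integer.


Start with 574.
Step 1: Split 4:3, first share = 574 * 4/7 = 328
Step 2: Add 7: 328+7=335; split 1:2 first = 335*1/3 = 335/3
Step 3: Increase by 5%: 335/3 * 105/100 = 469/4
Final result = 469/4

469/4


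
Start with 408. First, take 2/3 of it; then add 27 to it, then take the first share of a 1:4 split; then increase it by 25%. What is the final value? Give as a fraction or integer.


Start with 408.
Step 1: Take 2/3: 408 * 2/3 = 272
Step 2: Add 27: 272+27=299; split 1:4 first = 299*1/5 = 299/5
Step 3: Increase by 25%: 299/5 * 125/100 = 299/4
Final result = 299/4

299/4


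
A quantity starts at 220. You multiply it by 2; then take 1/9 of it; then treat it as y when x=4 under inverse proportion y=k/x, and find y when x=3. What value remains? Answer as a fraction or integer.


Start with 220.
Step 1: Multiply by 2: 220 * 2 = 440
Step 2: Take 1/9: 440 * 1/9 = 440/9
Step 3: Inverse prop: k = (440/9)*4; new y = k/3 = 440/9*4/3 = 1760/27
Final result = 1760/27

1760/27


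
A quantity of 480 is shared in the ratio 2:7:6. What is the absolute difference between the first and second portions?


Total parts = 2 + 7 + 6 = 15
Value per part = 480 / 15 = 32
Shares: 2*32=64, 7*32=224, 6*32=192
First share = 64, second share = 224
Difference = |64 - 224| = 160

160


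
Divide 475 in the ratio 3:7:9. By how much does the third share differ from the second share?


Total parts = 3 + 7 + 9 = 19
Value per part = 475 / 19 = 25
Shares: 3*25=75, 7*25=175, 9*25=225
Third share = 225, second share = 175
Difference = |225 - 175| = 50

50


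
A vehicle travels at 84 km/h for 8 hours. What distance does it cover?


Using distance = speed * time
Speed = 84 km/h
Time = 8 hours
Distance = 84 * 8
= 672 km

672


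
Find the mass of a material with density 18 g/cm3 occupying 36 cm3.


Using mass = density * volume
Density = 18 g/cm3
Volume = 36 cm3
Mass = 18 * 36
= 648 g

648


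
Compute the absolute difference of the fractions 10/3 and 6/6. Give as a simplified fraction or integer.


Simplify: 10/3 = 10/3 and 6/6 = 1
Find common denominator: LCD = 3
Convert: 10/3 and 3/3
Difference = |10 - 3|/3 = 7/3
Simplified = 7/3

7/3


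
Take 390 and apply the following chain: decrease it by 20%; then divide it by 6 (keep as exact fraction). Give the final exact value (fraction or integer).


Start with 390.
Step 1: Decrease by 20%: 390 * 80/100 = 312
Step 2: Divide by 6: 312 / 6 = 52
Final result = 52

52


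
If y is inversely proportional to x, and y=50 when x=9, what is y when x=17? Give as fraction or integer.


Inverse proportion: y = k/x
Find k: k = 9 * 50 = 450
Compute y at x=17: y = 450/17
y = 450/17

450/17


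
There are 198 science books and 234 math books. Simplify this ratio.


Find GCD(198, 234)
GCD = 18
Divide both by 18: 198/18 = 11, 234/18 = 13
Simplified ratio = 11:13

11:13


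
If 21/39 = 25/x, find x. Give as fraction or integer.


Setting up: 21/39 = 25/x
Cross multiply: 21 * x = 39 * 25
21x = 975
x = 975/21
x = 325/7

325/7


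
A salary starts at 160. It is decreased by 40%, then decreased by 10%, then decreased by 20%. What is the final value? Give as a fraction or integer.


Start: 160
Step 1: decrease by 40% => multiply by 60/100
  160 * 60/100 = 96
Step 2: decrease by 10% => multiply by 90/100
  96 * 90/100 = 432/5
Step 3: decrease by 20% => multiply by 80/100
  432/5 * 80/100 = 1728/25
Final value = 1728/25

1728/25


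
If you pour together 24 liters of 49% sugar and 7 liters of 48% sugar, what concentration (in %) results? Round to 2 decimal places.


Solute in mixture 1 = 49% of 24 L = 24*49/100 = 294/25 L
Solute in mixture 2 = 48% of 7 L = 7*48/100 = 84/25 L
Total solute = 294/25 + 84/25 = 378/25 L
Total volume = 24 + 7 = 31 L
Final concentration = 378/25/31 * 100 = 48.77%

48.77


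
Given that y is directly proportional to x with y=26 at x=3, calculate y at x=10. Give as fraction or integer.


Direct proportion: y = kx
Find k: k = 26/3 = 26/3
Compute y at x=10: y = 26/3 * 10
y = 260/3

260/3


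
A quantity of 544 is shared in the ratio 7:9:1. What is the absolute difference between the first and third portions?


Total parts = 7 + 9 + 1 = 17
Value per part = 544 / 17 = 32
Shares: 7*32=224, 9*32=288, 1*32=32
First share = 224, third share = 32
Difference = |224 - 32| = 192

192


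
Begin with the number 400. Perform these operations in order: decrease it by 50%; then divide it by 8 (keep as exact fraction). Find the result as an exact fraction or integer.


Start with 400.
Step 1: Decrease by 50%: 400 * 50/100 = 200
Step 2: Divide by 8: 200 / 8 = 25
Final result = 25

25


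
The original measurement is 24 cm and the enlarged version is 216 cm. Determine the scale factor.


Original length = 24 cm
Scaled length = 216 cm
Scale factor = 216 / 24
= 9

9


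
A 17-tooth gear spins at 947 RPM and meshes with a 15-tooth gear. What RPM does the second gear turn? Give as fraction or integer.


Gear ratio: teeth_A * RPM_A = teeth_B * RPM_B
17 * 947 = 15 * RPM_B
16099 = 15 * RPM_B
RPM_B = 16099 / 15
RPM_B = 16099/15

16099/15


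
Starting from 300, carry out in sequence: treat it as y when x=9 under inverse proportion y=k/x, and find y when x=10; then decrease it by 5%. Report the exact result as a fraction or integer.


Start with 300.
Step 1: Inverse prop: k = (300)*9; new y = k/10 = 300*9/10 = 270
Step 2: Decrease by 5%: 270 * 95/100 = 513/2
Final result = 513/2

513/2


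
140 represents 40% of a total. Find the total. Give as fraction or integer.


Given: 140 is 40% of the whole
Set up: 140 = 40/100 * whole
whole = 140 * 100 / 40
whole = 14000 / 40
whole = 350

350


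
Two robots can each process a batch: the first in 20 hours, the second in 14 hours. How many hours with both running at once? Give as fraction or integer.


Rate of A = 1/20 job per hour
Rate of B = 1/14 job per hour
Combined rate = 1/20 + 1/14
Find common denominator: (14 + 20)/(20*14) = 34/280
Combined rate = 17/140 job per hour
Time together = 1 / (17/140) = 140/17 hours

140/17


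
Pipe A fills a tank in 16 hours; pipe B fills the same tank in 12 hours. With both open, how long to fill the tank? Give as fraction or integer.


Rate of A = 1/16 job per hour
Rate of B = 1/12 job per hour
Combined rate = 1/16 + 1/12
Find common denominator: (12 + 16)/(16*12) = 28/192
Combined rate = 7/48 job per hour
Time together = 1 / (7/48) = 48/7 hours

48/7


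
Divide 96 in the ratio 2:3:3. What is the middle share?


Ratio = 2:3:3
Total parts = 2 + 3 + 3 = 8
Value per part = 96 / 8 = 12
First share = 2 * 12 = 24
Middle share = 3 * 12 = 36
Third share = 3 * 12 = 36

36


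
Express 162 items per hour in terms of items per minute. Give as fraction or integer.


Converting from per hour to per minute
Rate = 162 items per hour
Divide by 60: 162/60
= 27/10 items per minute

27/10


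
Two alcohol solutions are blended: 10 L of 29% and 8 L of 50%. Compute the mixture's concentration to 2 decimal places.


Solute in mixture 1 = 29% of 10 L = 10*29/100 = 29/10 L
Solute in mixture 2 = 50% of 8 L = 8*50/100 = 4 L
Total solute = 29/10 + 4 = 69/10 L
Total volume = 10 + 8 = 18 L
Final concentration = 69/10/18 * 100 = 38.33%

38.33


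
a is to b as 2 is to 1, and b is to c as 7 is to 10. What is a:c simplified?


Given a:b = 2:1 and b:c = 7:10
Make b consistent. Multiply first ratio by 7: a:b = 14:7
Multiply second ratio by 1: b:c = 7:10
Now b = 7 in both, so a:b:c = 14:7:10
Therefore a:c = 14:10
Simplify by GCD: a:c = 7:5

7:5
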